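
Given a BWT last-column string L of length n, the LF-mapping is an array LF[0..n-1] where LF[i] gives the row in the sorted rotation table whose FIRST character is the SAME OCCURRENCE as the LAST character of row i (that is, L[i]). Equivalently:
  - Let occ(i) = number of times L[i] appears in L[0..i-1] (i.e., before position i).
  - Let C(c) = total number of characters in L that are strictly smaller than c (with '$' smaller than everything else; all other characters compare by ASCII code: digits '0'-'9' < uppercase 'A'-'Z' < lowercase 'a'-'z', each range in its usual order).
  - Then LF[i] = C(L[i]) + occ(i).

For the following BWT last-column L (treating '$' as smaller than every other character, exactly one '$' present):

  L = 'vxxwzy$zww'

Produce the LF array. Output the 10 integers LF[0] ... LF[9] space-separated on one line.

Char counts: '$':1, 'v':1, 'w':3, 'x':2, 'y':1, 'z':2
C (first-col start): C('$')=0, C('v')=1, C('w')=2, C('x')=5, C('y')=7, C('z')=8
L[0]='v': occ=0, LF[0]=C('v')+0=1+0=1
L[1]='x': occ=0, LF[1]=C('x')+0=5+0=5
L[2]='x': occ=1, LF[2]=C('x')+1=5+1=6
L[3]='w': occ=0, LF[3]=C('w')+0=2+0=2
L[4]='z': occ=0, LF[4]=C('z')+0=8+0=8
L[5]='y': occ=0, LF[5]=C('y')+0=7+0=7
L[6]='$': occ=0, LF[6]=C('$')+0=0+0=0
L[7]='z': occ=1, LF[7]=C('z')+1=8+1=9
L[8]='w': occ=1, LF[8]=C('w')+1=2+1=3
L[9]='w': occ=2, LF[9]=C('w')+2=2+2=4

Answer: 1 5 6 2 8 7 0 9 3 4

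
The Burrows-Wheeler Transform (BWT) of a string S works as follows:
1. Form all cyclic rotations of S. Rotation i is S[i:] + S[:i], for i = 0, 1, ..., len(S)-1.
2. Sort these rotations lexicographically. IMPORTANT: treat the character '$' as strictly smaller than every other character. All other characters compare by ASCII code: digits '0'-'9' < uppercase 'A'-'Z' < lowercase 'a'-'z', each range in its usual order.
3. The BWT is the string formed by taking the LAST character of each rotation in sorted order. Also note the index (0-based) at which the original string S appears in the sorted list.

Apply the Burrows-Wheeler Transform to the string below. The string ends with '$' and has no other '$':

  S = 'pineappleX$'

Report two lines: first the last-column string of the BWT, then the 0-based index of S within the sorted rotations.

All 11 rotations (rotation i = S[i:]+S[:i]):
  rot[0] = pineappleX$
  rot[1] = ineappleX$p
  rot[2] = neappleX$pi
  rot[3] = eappleX$pin
  rot[4] = appleX$pine
  rot[5] = ppleX$pinea
  rot[6] = pleX$pineap
  rot[7] = leX$pineapp
  rot[8] = eX$pineappl
  rot[9] = X$pineapple
  rot[10] = $pineappleX
Sorted (with $ < everything):
  sorted[0] = $pineappleX  (last char: 'X')
  sorted[1] = X$pineapple  (last char: 'e')
  sorted[2] = appleX$pine  (last char: 'e')
  sorted[3] = eX$pineappl  (last char: 'l')
  sorted[4] = eappleX$pin  (last char: 'n')
  sorted[5] = ineappleX$p  (last char: 'p')
  sorted[6] = leX$pineapp  (last char: 'p')
  sorted[7] = neappleX$pi  (last char: 'i')
  sorted[8] = pineappleX$  (last char: '$')
  sorted[9] = pleX$pineap  (last char: 'p')
  sorted[10] = ppleX$pinea  (last char: 'a')
Last column: Xeelnppi$pa
Original string S is at sorted index 8

Answer: Xeelnppi$pa
8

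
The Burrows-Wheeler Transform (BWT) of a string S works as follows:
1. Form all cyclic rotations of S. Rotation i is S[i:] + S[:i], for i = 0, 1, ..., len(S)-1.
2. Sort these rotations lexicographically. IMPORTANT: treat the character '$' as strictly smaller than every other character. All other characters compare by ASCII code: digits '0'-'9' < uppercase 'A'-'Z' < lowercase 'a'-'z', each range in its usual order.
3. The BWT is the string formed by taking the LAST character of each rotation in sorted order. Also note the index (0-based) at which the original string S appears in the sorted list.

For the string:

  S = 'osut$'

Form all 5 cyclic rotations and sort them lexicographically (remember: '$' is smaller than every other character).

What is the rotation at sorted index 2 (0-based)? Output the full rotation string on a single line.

Answer: sut$o

Derivation:
All 5 rotations (rotation i = S[i:]+S[:i]):
  rot[0] = osut$
  rot[1] = sut$o
  rot[2] = ut$os
  rot[3] = t$osu
  rot[4] = $osut
Sorted (with $ < everything):
  sorted[0] = $osut
  sorted[1] = osut$
  sorted[2] = sut$o
  sorted[3] = t$osu
  sorted[4] = ut$os
sorted[2] = sut$o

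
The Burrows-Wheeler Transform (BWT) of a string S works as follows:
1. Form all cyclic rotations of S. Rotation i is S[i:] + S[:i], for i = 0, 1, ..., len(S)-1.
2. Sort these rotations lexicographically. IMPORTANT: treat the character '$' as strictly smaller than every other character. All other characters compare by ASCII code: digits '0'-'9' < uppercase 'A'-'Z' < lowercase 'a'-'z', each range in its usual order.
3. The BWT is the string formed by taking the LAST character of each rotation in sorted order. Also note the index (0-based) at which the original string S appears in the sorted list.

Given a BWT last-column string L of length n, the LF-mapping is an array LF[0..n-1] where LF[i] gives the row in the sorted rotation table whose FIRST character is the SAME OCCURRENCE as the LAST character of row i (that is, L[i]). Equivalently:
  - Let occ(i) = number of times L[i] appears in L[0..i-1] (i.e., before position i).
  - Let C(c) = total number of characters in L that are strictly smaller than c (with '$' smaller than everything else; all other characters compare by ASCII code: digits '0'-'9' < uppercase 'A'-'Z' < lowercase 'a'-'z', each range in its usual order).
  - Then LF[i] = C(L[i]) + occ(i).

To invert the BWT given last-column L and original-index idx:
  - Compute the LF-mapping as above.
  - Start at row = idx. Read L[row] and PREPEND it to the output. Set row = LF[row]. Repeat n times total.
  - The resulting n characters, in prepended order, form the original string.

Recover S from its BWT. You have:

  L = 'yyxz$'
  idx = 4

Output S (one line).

LF mapping: 2 3 1 4 0
Walk LF starting at row 4, prepending L[row]:
  step 1: row=4, L[4]='$', prepend. Next row=LF[4]=0
  step 2: row=0, L[0]='y', prepend. Next row=LF[0]=2
  step 3: row=2, L[2]='x', prepend. Next row=LF[2]=1
  step 4: row=1, L[1]='y', prepend. Next row=LF[1]=3
  step 5: row=3, L[3]='z', prepend. Next row=LF[3]=4
Reversed output: zyxy$

Answer: zyxy$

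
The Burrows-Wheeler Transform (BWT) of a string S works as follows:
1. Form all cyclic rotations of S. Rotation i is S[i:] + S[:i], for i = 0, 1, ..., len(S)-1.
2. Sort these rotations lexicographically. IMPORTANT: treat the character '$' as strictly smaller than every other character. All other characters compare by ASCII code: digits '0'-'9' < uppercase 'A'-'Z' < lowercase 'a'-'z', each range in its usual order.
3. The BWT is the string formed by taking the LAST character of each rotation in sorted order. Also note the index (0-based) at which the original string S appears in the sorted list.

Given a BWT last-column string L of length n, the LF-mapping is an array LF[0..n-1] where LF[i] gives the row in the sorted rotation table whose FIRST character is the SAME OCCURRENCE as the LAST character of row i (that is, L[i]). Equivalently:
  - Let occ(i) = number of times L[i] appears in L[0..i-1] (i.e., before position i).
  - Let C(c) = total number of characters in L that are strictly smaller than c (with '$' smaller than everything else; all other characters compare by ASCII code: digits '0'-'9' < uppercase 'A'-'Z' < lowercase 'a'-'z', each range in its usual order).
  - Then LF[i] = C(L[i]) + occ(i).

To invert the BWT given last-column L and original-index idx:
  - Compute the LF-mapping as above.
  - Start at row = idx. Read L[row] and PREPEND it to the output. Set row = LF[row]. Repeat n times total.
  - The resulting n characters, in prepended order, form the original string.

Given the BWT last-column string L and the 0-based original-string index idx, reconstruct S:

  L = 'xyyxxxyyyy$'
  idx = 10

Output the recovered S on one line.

LF mapping: 1 5 6 2 3 4 7 8 9 10 0
Walk LF starting at row 10, prepending L[row]:
  step 1: row=10, L[10]='$', prepend. Next row=LF[10]=0
  step 2: row=0, L[0]='x', prepend. Next row=LF[0]=1
  step 3: row=1, L[1]='y', prepend. Next row=LF[1]=5
  step 4: row=5, L[5]='x', prepend. Next row=LF[5]=4
  step 5: row=4, L[4]='x', prepend. Next row=LF[4]=3
  step 6: row=3, L[3]='x', prepend. Next row=LF[3]=2
  step 7: row=2, L[2]='y', prepend. Next row=LF[2]=6
  step 8: row=6, L[6]='y', prepend. Next row=LF[6]=7
  step 9: row=7, L[7]='y', prepend. Next row=LF[7]=8
  step 10: row=8, L[8]='y', prepend. Next row=LF[8]=9
  step 11: row=9, L[9]='y', prepend. Next row=LF[9]=10
Reversed output: yyyyyxxxyx$

Answer: yyyyyxxxyx$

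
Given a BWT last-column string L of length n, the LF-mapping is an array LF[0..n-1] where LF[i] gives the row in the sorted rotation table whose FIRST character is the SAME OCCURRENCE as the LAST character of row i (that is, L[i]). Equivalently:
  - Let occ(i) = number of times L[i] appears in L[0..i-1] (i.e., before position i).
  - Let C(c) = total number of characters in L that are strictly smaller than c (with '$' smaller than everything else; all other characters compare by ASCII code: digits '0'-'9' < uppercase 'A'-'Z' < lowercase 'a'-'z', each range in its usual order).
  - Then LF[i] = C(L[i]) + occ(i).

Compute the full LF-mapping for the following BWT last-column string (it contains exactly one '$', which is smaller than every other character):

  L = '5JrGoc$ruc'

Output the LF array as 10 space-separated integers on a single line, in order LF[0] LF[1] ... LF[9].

Char counts: '$':1, '5':1, 'G':1, 'J':1, 'c':2, 'o':1, 'r':2, 'u':1
C (first-col start): C('$')=0, C('5')=1, C('G')=2, C('J')=3, C('c')=4, C('o')=6, C('r')=7, C('u')=9
L[0]='5': occ=0, LF[0]=C('5')+0=1+0=1
L[1]='J': occ=0, LF[1]=C('J')+0=3+0=3
L[2]='r': occ=0, LF[2]=C('r')+0=7+0=7
L[3]='G': occ=0, LF[3]=C('G')+0=2+0=2
L[4]='o': occ=0, LF[4]=C('o')+0=6+0=6
L[5]='c': occ=0, LF[5]=C('c')+0=4+0=4
L[6]='$': occ=0, LF[6]=C('$')+0=0+0=0
L[7]='r': occ=1, LF[7]=C('r')+1=7+1=8
L[8]='u': occ=0, LF[8]=C('u')+0=9+0=9
L[9]='c': occ=1, LF[9]=C('c')+1=4+1=5

Answer: 1 3 7 2 6 4 0 8 9 5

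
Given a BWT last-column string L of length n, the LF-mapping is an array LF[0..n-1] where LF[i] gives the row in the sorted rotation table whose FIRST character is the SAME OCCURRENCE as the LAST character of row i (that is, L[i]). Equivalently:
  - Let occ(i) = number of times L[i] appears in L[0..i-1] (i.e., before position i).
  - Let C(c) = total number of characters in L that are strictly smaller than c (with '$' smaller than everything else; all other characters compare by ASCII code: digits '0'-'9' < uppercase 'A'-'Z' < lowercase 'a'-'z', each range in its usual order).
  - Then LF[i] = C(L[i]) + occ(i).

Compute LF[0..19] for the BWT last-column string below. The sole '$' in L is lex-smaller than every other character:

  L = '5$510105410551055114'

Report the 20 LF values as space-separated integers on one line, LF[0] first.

Answer: 13 0 14 5 1 6 2 15 11 7 3 16 17 8 4 18 19 9 10 12

Derivation:
Char counts: '$':1, '0':4, '1':6, '4':2, '5':7
C (first-col start): C('$')=0, C('0')=1, C('1')=5, C('4')=11, C('5')=13
L[0]='5': occ=0, LF[0]=C('5')+0=13+0=13
L[1]='$': occ=0, LF[1]=C('$')+0=0+0=0
L[2]='5': occ=1, LF[2]=C('5')+1=13+1=14
L[3]='1': occ=0, LF[3]=C('1')+0=5+0=5
L[4]='0': occ=0, LF[4]=C('0')+0=1+0=1
L[5]='1': occ=1, LF[5]=C('1')+1=5+1=6
L[6]='0': occ=1, LF[6]=C('0')+1=1+1=2
L[7]='5': occ=2, LF[7]=C('5')+2=13+2=15
L[8]='4': occ=0, LF[8]=C('4')+0=11+0=11
L[9]='1': occ=2, LF[9]=C('1')+2=5+2=7
L[10]='0': occ=2, LF[10]=C('0')+2=1+2=3
L[11]='5': occ=3, LF[11]=C('5')+3=13+3=16
L[12]='5': occ=4, LF[12]=C('5')+4=13+4=17
L[13]='1': occ=3, LF[13]=C('1')+3=5+3=8
L[14]='0': occ=3, LF[14]=C('0')+3=1+3=4
L[15]='5': occ=5, LF[15]=C('5')+5=13+5=18
L[16]='5': occ=6, LF[16]=C('5')+6=13+6=19
L[17]='1': occ=4, LF[17]=C('1')+4=5+4=9
L[18]='1': occ=5, LF[18]=C('1')+5=5+5=10
L[19]='4': occ=1, LF[19]=C('4')+1=11+1=12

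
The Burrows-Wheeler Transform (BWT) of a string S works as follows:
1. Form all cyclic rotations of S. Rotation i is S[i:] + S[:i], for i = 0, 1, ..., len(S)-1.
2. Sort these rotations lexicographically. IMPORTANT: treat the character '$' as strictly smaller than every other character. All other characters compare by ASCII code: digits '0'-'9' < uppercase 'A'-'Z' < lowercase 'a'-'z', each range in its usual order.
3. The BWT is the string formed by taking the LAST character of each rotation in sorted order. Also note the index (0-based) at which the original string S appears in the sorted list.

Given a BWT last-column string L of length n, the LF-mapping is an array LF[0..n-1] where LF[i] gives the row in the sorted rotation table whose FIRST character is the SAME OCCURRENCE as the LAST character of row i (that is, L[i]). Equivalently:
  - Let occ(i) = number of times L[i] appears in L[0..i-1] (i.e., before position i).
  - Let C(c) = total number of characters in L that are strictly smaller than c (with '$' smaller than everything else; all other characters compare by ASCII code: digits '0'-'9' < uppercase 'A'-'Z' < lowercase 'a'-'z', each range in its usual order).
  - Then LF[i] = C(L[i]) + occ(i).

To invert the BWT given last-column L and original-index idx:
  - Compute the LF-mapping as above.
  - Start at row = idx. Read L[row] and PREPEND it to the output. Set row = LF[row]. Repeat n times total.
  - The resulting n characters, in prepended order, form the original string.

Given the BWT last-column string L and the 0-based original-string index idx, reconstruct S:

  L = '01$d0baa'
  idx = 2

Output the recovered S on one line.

LF mapping: 1 3 0 7 2 6 4 5
Walk LF starting at row 2, prepending L[row]:
  step 1: row=2, L[2]='$', prepend. Next row=LF[2]=0
  step 2: row=0, L[0]='0', prepend. Next row=LF[0]=1
  step 3: row=1, L[1]='1', prepend. Next row=LF[1]=3
  step 4: row=3, L[3]='d', prepend. Next row=LF[3]=7
  step 5: row=7, L[7]='a', prepend. Next row=LF[7]=5
  step 6: row=5, L[5]='b', prepend. Next row=LF[5]=6
  step 7: row=6, L[6]='a', prepend. Next row=LF[6]=4
  step 8: row=4, L[4]='0', prepend. Next row=LF[4]=2
Reversed output: 0abad10$

Answer: 0abad10$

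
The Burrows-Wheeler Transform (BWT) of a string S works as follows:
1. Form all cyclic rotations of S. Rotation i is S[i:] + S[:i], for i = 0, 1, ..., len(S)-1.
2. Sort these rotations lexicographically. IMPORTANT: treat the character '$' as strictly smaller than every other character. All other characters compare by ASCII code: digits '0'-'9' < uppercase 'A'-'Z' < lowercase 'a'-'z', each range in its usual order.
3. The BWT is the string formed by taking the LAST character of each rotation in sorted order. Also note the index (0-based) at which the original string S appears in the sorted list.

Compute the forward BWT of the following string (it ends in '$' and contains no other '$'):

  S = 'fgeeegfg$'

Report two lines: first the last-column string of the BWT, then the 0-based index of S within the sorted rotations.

Answer: ggeeg$ffe
5

Derivation:
All 9 rotations (rotation i = S[i:]+S[:i]):
  rot[0] = fgeeegfg$
  rot[1] = geeegfg$f
  rot[2] = eeegfg$fg
  rot[3] = eegfg$fge
  rot[4] = egfg$fgee
  rot[5] = gfg$fgeee
  rot[6] = fg$fgeeeg
  rot[7] = g$fgeeegf
  rot[8] = $fgeeegfg
Sorted (with $ < everything):
  sorted[0] = $fgeeegfg  (last char: 'g')
  sorted[1] = eeegfg$fg  (last char: 'g')
  sorted[2] = eegfg$fge  (last char: 'e')
  sorted[3] = egfg$fgee  (last char: 'e')
  sorted[4] = fg$fgeeeg  (last char: 'g')
  sorted[5] = fgeeegfg$  (last char: '$')
  sorted[6] = g$fgeeegf  (last char: 'f')
  sorted[7] = geeegfg$f  (last char: 'f')
  sorted[8] = gfg$fgeee  (last char: 'e')
Last column: ggeeg$ffe
Original string S is at sorted index 5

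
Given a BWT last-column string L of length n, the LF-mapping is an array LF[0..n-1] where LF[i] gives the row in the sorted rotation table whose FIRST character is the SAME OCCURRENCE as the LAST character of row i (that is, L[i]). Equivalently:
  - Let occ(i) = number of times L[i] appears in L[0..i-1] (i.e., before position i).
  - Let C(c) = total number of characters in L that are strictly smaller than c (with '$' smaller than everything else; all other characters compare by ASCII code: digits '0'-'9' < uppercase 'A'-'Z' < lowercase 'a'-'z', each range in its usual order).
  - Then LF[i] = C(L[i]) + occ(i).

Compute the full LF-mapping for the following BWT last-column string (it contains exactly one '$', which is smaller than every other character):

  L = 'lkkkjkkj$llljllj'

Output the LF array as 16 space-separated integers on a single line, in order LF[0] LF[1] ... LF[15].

Answer: 10 5 6 7 1 8 9 2 0 11 12 13 3 14 15 4

Derivation:
Char counts: '$':1, 'j':4, 'k':5, 'l':6
C (first-col start): C('$')=0, C('j')=1, C('k')=5, C('l')=10
L[0]='l': occ=0, LF[0]=C('l')+0=10+0=10
L[1]='k': occ=0, LF[1]=C('k')+0=5+0=5
L[2]='k': occ=1, LF[2]=C('k')+1=5+1=6
L[3]='k': occ=2, LF[3]=C('k')+2=5+2=7
L[4]='j': occ=0, LF[4]=C('j')+0=1+0=1
L[5]='k': occ=3, LF[5]=C('k')+3=5+3=8
L[6]='k': occ=4, LF[6]=C('k')+4=5+4=9
L[7]='j': occ=1, LF[7]=C('j')+1=1+1=2
L[8]='$': occ=0, LF[8]=C('$')+0=0+0=0
L[9]='l': occ=1, LF[9]=C('l')+1=10+1=11
L[10]='l': occ=2, LF[10]=C('l')+2=10+2=12
L[11]='l': occ=3, LF[11]=C('l')+3=10+3=13
L[12]='j': occ=2, LF[12]=C('j')+2=1+2=3
L[13]='l': occ=4, LF[13]=C('l')+4=10+4=14
L[14]='l': occ=5, LF[14]=C('l')+5=10+5=15
L[15]='j': occ=3, LF[15]=C('j')+3=1+3=4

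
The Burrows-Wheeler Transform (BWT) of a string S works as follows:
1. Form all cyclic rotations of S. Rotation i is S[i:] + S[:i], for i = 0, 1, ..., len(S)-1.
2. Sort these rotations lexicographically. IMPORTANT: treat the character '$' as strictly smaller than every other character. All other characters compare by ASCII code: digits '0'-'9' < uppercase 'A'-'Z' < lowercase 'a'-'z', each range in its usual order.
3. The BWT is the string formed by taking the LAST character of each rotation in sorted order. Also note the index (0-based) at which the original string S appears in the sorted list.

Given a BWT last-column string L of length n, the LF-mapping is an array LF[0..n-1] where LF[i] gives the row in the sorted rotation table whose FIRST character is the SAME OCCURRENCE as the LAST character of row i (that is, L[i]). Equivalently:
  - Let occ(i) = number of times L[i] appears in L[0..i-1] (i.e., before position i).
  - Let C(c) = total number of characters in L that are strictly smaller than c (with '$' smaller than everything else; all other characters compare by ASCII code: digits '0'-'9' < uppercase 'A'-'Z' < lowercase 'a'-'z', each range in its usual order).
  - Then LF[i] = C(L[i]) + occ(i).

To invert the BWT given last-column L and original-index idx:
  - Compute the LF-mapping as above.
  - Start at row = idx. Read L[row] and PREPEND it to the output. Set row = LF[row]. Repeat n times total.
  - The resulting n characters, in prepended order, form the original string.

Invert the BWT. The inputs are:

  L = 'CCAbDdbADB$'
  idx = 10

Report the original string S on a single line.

LF mapping: 4 5 1 8 6 10 9 2 7 3 0
Walk LF starting at row 10, prepending L[row]:
  step 1: row=10, L[10]='$', prepend. Next row=LF[10]=0
  step 2: row=0, L[0]='C', prepend. Next row=LF[0]=4
  step 3: row=4, L[4]='D', prepend. Next row=LF[4]=6
  step 4: row=6, L[6]='b', prepend. Next row=LF[6]=9
  step 5: row=9, L[9]='B', prepend. Next row=LF[9]=3
  step 6: row=3, L[3]='b', prepend. Next row=LF[3]=8
  step 7: row=8, L[8]='D', prepend. Next row=LF[8]=7
  step 8: row=7, L[7]='A', prepend. Next row=LF[7]=2
  step 9: row=2, L[2]='A', prepend. Next row=LF[2]=1
  step 10: row=1, L[1]='C', prepend. Next row=LF[1]=5
  step 11: row=5, L[5]='d', prepend. Next row=LF[5]=10
Reversed output: dCAADbBbDC$

Answer: dCAADbBbDC$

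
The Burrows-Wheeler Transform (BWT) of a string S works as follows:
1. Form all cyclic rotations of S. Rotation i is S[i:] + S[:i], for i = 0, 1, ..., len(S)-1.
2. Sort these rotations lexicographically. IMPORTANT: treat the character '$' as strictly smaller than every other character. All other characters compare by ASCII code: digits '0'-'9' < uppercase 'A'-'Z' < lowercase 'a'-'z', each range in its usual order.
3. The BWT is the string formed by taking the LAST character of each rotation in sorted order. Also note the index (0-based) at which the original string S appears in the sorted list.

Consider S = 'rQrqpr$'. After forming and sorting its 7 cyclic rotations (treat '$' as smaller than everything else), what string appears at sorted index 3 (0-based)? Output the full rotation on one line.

All 7 rotations (rotation i = S[i:]+S[:i]):
  rot[0] = rQrqpr$
  rot[1] = Qrqpr$r
  rot[2] = rqpr$rQ
  rot[3] = qpr$rQr
  rot[4] = pr$rQrq
  rot[5] = r$rQrqp
  rot[6] = $rQrqpr
Sorted (with $ < everything):
  sorted[0] = $rQrqpr
  sorted[1] = Qrqpr$r
  sorted[2] = pr$rQrq
  sorted[3] = qpr$rQr
  sorted[4] = r$rQrqp
  sorted[5] = rQrqpr$
  sorted[6] = rqpr$rQ
sorted[3] = qpr$rQr

Answer: qpr$rQr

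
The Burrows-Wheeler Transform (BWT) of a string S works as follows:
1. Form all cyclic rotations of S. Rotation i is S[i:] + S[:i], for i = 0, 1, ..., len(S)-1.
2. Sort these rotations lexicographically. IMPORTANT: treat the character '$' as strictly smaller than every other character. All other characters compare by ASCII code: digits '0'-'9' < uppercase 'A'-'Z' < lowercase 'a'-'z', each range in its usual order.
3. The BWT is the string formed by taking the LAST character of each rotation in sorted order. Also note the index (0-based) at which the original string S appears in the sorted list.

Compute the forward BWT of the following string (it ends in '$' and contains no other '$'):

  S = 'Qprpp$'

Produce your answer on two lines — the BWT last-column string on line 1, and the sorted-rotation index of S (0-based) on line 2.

All 6 rotations (rotation i = S[i:]+S[:i]):
  rot[0] = Qprpp$
  rot[1] = prpp$Q
  rot[2] = rpp$Qp
  rot[3] = pp$Qpr
  rot[4] = p$Qprp
  rot[5] = $Qprpp
Sorted (with $ < everything):
  sorted[0] = $Qprpp  (last char: 'p')
  sorted[1] = Qprpp$  (last char: '$')
  sorted[2] = p$Qprp  (last char: 'p')
  sorted[3] = pp$Qpr  (last char: 'r')
  sorted[4] = prpp$Q  (last char: 'Q')
  sorted[5] = rpp$Qp  (last char: 'p')
Last column: p$prQp
Original string S is at sorted index 1

Answer: p$prQp
1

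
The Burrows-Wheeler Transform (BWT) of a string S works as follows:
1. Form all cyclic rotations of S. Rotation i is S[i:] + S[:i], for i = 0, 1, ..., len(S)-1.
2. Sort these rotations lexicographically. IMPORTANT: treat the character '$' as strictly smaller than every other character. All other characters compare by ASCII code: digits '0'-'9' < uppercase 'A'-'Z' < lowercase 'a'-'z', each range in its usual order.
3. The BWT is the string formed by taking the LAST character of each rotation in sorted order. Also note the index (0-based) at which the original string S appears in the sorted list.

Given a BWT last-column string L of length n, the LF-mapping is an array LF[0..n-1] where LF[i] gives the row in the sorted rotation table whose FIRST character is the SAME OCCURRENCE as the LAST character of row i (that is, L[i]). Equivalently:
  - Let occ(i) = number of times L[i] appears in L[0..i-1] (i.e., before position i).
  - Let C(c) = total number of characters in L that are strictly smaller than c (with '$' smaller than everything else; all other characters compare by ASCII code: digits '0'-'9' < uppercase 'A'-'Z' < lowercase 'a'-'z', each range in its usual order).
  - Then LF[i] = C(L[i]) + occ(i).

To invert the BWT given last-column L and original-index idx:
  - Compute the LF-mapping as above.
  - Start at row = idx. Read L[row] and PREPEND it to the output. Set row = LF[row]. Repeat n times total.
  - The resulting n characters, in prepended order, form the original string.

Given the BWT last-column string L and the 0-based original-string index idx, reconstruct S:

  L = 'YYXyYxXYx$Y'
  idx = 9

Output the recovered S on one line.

LF mapping: 3 4 1 10 5 8 2 6 9 0 7
Walk LF starting at row 9, prepending L[row]:
  step 1: row=9, L[9]='$', prepend. Next row=LF[9]=0
  step 2: row=0, L[0]='Y', prepend. Next row=LF[0]=3
  step 3: row=3, L[3]='y', prepend. Next row=LF[3]=10
  step 4: row=10, L[10]='Y', prepend. Next row=LF[10]=7
  step 5: row=7, L[7]='Y', prepend. Next row=LF[7]=6
  step 6: row=6, L[6]='X', prepend. Next row=LF[6]=2
  step 7: row=2, L[2]='X', prepend. Next row=LF[2]=1
  step 8: row=1, L[1]='Y', prepend. Next row=LF[1]=4
  step 9: row=4, L[4]='Y', prepend. Next row=LF[4]=5
  step 10: row=5, L[5]='x', prepend. Next row=LF[5]=8
  step 11: row=8, L[8]='x', prepend. Next row=LF[8]=9
Reversed output: xxYYXXYYyY$

Answer: xxYYXXYYyY$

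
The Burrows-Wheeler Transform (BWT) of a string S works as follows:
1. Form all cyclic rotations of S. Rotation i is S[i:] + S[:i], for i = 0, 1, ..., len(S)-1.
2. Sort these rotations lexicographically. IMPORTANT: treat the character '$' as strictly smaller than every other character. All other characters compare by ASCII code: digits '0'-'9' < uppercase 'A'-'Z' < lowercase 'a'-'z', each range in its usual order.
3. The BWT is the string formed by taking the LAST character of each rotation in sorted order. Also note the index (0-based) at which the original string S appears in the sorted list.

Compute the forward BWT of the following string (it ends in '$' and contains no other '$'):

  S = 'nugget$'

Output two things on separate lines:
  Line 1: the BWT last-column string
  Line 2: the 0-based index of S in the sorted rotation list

All 7 rotations (rotation i = S[i:]+S[:i]):
  rot[0] = nugget$
  rot[1] = ugget$n
  rot[2] = gget$nu
  rot[3] = get$nug
  rot[4] = et$nugg
  rot[5] = t$nugge
  rot[6] = $nugget
Sorted (with $ < everything):
  sorted[0] = $nugget  (last char: 't')
  sorted[1] = et$nugg  (last char: 'g')
  sorted[2] = get$nug  (last char: 'g')
  sorted[3] = gget$nu  (last char: 'u')
  sorted[4] = nugget$  (last char: '$')
  sorted[5] = t$nugge  (last char: 'e')
  sorted[6] = ugget$n  (last char: 'n')
Last column: tggu$en
Original string S is at sorted index 4

Answer: tggu$en
4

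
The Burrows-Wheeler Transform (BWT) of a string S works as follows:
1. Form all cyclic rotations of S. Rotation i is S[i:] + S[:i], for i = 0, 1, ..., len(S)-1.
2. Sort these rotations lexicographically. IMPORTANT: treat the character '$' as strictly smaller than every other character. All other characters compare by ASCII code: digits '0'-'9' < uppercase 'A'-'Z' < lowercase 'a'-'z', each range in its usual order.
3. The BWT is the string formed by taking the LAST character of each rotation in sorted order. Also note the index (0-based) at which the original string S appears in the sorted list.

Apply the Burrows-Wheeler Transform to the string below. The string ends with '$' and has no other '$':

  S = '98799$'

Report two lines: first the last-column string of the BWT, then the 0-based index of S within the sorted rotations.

All 6 rotations (rotation i = S[i:]+S[:i]):
  rot[0] = 98799$
  rot[1] = 8799$9
  rot[2] = 799$98
  rot[3] = 99$987
  rot[4] = 9$9879
  rot[5] = $98799
Sorted (with $ < everything):
  sorted[0] = $98799  (last char: '9')
  sorted[1] = 799$98  (last char: '8')
  sorted[2] = 8799$9  (last char: '9')
  sorted[3] = 9$9879  (last char: '9')
  sorted[4] = 98799$  (last char: '$')
  sorted[5] = 99$987  (last char: '7')
Last column: 9899$7
Original string S is at sorted index 4

Answer: 9899$7
4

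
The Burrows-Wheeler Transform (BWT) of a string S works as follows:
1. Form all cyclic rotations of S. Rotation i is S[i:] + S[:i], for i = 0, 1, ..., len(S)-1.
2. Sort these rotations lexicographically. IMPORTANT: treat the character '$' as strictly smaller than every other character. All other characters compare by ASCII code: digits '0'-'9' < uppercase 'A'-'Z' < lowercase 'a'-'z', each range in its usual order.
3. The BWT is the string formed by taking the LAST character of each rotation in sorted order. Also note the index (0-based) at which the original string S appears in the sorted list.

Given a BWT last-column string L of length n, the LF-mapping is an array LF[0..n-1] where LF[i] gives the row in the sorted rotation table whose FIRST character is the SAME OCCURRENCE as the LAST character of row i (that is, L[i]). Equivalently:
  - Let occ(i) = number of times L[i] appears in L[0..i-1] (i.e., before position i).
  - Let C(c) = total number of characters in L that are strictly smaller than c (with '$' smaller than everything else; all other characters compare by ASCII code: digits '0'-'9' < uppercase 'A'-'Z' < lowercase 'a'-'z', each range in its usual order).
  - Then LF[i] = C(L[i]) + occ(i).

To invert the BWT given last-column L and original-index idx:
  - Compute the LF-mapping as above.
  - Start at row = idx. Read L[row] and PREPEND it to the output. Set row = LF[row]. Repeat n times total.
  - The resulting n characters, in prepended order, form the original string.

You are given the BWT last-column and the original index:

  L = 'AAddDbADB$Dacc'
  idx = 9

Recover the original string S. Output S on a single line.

Answer: bDBacdADDcdAA$

Derivation:
LF mapping: 1 2 12 13 5 9 3 6 4 0 7 8 10 11
Walk LF starting at row 9, prepending L[row]:
  step 1: row=9, L[9]='$', prepend. Next row=LF[9]=0
  step 2: row=0, L[0]='A', prepend. Next row=LF[0]=1
  step 3: row=1, L[1]='A', prepend. Next row=LF[1]=2
  step 4: row=2, L[2]='d', prepend. Next row=LF[2]=12
  step 5: row=12, L[12]='c', prepend. Next row=LF[12]=10
  step 6: row=10, L[10]='D', prepend. Next row=LF[10]=7
  step 7: row=7, L[7]='D', prepend. Next row=LF[7]=6
  step 8: row=6, L[6]='A', prepend. Next row=LF[6]=3
  step 9: row=3, L[3]='d', prepend. Next row=LF[3]=13
  step 10: row=13, L[13]='c', prepend. Next row=LF[13]=11
  step 11: row=11, L[11]='a', prepend. Next row=LF[11]=8
  step 12: row=8, L[8]='B', prepend. Next row=LF[8]=4
  step 13: row=4, L[4]='D', prepend. Next row=LF[4]=5
  step 14: row=5, L[5]='b', prepend. Next row=LF[5]=9
Reversed output: bDBacdADDcdAA$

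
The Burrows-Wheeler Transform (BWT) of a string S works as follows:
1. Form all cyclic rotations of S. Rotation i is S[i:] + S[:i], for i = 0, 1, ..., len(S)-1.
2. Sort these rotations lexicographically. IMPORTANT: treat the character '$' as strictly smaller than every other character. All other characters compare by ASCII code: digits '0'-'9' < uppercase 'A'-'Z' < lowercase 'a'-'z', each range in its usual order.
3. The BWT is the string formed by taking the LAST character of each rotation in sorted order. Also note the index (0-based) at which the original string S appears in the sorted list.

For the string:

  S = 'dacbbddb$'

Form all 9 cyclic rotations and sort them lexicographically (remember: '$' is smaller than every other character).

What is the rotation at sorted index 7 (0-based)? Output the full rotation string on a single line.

Answer: db$dacbbd

Derivation:
All 9 rotations (rotation i = S[i:]+S[:i]):
  rot[0] = dacbbddb$
  rot[1] = acbbddb$d
  rot[2] = cbbddb$da
  rot[3] = bbddb$dac
  rot[4] = bddb$dacb
  rot[5] = ddb$dacbb
  rot[6] = db$dacbbd
  rot[7] = b$dacbbdd
  rot[8] = $dacbbddb
Sorted (with $ < everything):
  sorted[0] = $dacbbddb
  sorted[1] = acbbddb$d
  sorted[2] = b$dacbbdd
  sorted[3] = bbddb$dac
  sorted[4] = bddb$dacb
  sorted[5] = cbbddb$da
  sorted[6] = dacbbddb$
  sorted[7] = db$dacbbd
  sorted[8] = ddb$dacbb
sorted[7] = db$dacbbd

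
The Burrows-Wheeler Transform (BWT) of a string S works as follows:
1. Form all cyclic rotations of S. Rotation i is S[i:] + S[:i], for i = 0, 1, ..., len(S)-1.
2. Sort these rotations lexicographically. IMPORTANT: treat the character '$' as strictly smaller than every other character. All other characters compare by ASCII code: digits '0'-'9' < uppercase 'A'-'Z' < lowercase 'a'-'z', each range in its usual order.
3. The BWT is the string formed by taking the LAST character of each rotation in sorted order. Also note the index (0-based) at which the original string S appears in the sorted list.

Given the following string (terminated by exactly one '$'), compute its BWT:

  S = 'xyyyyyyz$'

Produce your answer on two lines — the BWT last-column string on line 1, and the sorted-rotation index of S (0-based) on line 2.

Answer: z$xyyyyyy
1

Derivation:
All 9 rotations (rotation i = S[i:]+S[:i]):
  rot[0] = xyyyyyyz$
  rot[1] = yyyyyyz$x
  rot[2] = yyyyyz$xy
  rot[3] = yyyyz$xyy
  rot[4] = yyyz$xyyy
  rot[5] = yyz$xyyyy
  rot[6] = yz$xyyyyy
  rot[7] = z$xyyyyyy
  rot[8] = $xyyyyyyz
Sorted (with $ < everything):
  sorted[0] = $xyyyyyyz  (last char: 'z')
  sorted[1] = xyyyyyyz$  (last char: '$')
  sorted[2] = yyyyyyz$x  (last char: 'x')
  sorted[3] = yyyyyz$xy  (last char: 'y')
  sorted[4] = yyyyz$xyy  (last char: 'y')
  sorted[5] = yyyz$xyyy  (last char: 'y')
  sorted[6] = yyz$xyyyy  (last char: 'y')
  sorted[7] = yz$xyyyyy  (last char: 'y')
  sorted[8] = z$xyyyyyy  (last char: 'y')
Last column: z$xyyyyyy
Original string S is at sorted index 1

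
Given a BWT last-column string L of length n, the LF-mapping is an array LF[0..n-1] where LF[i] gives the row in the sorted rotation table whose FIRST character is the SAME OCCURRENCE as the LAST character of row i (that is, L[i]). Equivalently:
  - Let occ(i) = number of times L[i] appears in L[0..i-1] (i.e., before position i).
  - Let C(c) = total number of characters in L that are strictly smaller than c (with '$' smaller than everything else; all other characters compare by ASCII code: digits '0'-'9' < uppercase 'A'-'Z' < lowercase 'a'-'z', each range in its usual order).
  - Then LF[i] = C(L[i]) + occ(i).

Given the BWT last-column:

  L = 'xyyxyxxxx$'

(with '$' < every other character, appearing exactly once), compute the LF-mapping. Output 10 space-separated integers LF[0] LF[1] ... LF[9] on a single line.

Answer: 1 7 8 2 9 3 4 5 6 0

Derivation:
Char counts: '$':1, 'x':6, 'y':3
C (first-col start): C('$')=0, C('x')=1, C('y')=7
L[0]='x': occ=0, LF[0]=C('x')+0=1+0=1
L[1]='y': occ=0, LF[1]=C('y')+0=7+0=7
L[2]='y': occ=1, LF[2]=C('y')+1=7+1=8
L[3]='x': occ=1, LF[3]=C('x')+1=1+1=2
L[4]='y': occ=2, LF[4]=C('y')+2=7+2=9
L[5]='x': occ=2, LF[5]=C('x')+2=1+2=3
L[6]='x': occ=3, LF[6]=C('x')+3=1+3=4
L[7]='x': occ=4, LF[7]=C('x')+4=1+4=5
L[8]='x': occ=5, LF[8]=C('x')+5=1+5=6
L[9]='$': occ=0, LF[9]=C('$')+0=0+0=0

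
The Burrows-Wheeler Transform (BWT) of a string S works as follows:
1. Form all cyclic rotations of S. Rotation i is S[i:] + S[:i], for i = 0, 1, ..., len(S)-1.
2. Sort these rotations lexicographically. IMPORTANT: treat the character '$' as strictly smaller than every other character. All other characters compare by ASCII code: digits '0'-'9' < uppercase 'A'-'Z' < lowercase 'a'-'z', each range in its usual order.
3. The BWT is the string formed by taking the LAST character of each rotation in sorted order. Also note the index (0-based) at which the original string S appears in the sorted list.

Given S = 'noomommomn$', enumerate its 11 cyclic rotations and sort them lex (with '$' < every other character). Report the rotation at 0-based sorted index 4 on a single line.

Answer: momn$noomom

Derivation:
All 11 rotations (rotation i = S[i:]+S[:i]):
  rot[0] = noomommomn$
  rot[1] = oomommomn$n
  rot[2] = omommomn$no
  rot[3] = mommomn$noo
  rot[4] = ommomn$noom
  rot[5] = mmomn$noomo
  rot[6] = momn$noomom
  rot[7] = omn$noomomm
  rot[8] = mn$noomommo
  rot[9] = n$noomommom
  rot[10] = $noomommomn
Sorted (with $ < everything):
  sorted[0] = $noomommomn
  sorted[1] = mmomn$noomo
  sorted[2] = mn$noomommo
  sorted[3] = mommomn$noo
  sorted[4] = momn$noomom
  sorted[5] = n$noomommom
  sorted[6] = noomommomn$
  sorted[7] = ommomn$noom
  sorted[8] = omn$noomomm
  sorted[9] = omommomn$no
  sorted[10] = oomommomn$n
sorted[4] = momn$noomom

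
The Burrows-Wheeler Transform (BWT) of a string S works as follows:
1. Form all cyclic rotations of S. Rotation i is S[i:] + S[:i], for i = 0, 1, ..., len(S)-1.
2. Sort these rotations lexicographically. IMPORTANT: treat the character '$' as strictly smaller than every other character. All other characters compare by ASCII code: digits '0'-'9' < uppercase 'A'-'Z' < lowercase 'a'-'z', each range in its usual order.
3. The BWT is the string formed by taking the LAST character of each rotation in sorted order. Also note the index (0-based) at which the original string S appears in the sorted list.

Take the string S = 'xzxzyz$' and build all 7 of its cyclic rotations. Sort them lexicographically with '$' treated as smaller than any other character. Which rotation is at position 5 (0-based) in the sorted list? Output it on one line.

All 7 rotations (rotation i = S[i:]+S[:i]):
  rot[0] = xzxzyz$
  rot[1] = zxzyz$x
  rot[2] = xzyz$xz
  rot[3] = zyz$xzx
  rot[4] = yz$xzxz
  rot[5] = z$xzxzy
  rot[6] = $xzxzyz
Sorted (with $ < everything):
  sorted[0] = $xzxzyz
  sorted[1] = xzxzyz$
  sorted[2] = xzyz$xz
  sorted[3] = yz$xzxz
  sorted[4] = z$xzxzy
  sorted[5] = zxzyz$x
  sorted[6] = zyz$xzx
sorted[5] = zxzyz$x

Answer: zxzyz$x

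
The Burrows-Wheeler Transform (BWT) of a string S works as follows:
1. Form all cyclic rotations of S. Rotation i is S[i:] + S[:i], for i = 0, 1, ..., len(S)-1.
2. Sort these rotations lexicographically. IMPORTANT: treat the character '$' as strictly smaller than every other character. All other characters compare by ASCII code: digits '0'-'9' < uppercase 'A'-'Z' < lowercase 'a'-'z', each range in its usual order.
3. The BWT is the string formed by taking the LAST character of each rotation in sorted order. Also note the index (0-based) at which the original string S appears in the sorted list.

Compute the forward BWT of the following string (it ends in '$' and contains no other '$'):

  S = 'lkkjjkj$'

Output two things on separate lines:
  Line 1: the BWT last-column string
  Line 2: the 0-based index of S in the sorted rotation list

All 8 rotations (rotation i = S[i:]+S[:i]):
  rot[0] = lkkjjkj$
  rot[1] = kkjjkj$l
  rot[2] = kjjkj$lk
  rot[3] = jjkj$lkk
  rot[4] = jkj$lkkj
  rot[5] = kj$lkkjj
  rot[6] = j$lkkjjk
  rot[7] = $lkkjjkj
Sorted (with $ < everything):
  sorted[0] = $lkkjjkj  (last char: 'j')
  sorted[1] = j$lkkjjk  (last char: 'k')
  sorted[2] = jjkj$lkk  (last char: 'k')
  sorted[3] = jkj$lkkj  (last char: 'j')
  sorted[4] = kj$lkkjj  (last char: 'j')
  sorted[5] = kjjkj$lk  (last char: 'k')
  sorted[6] = kkjjkj$l  (last char: 'l')
  sorted[7] = lkkjjkj$  (last char: '$')
Last column: jkkjjkl$
Original string S is at sorted index 7

Answer: jkkjjkl$
7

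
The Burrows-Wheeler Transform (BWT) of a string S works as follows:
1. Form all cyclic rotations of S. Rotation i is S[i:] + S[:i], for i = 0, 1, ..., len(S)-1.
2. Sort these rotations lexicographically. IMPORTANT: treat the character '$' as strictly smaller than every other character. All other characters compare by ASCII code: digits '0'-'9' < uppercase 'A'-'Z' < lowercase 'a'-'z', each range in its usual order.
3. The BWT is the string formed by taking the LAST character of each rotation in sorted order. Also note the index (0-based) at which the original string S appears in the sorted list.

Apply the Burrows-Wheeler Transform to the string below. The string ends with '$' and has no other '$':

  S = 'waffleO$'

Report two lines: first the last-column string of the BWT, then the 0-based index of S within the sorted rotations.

Answer: Oewlaff$
7

Derivation:
All 8 rotations (rotation i = S[i:]+S[:i]):
  rot[0] = waffleO$
  rot[1] = affleO$w
  rot[2] = ffleO$wa
  rot[3] = fleO$waf
  rot[4] = leO$waff
  rot[5] = eO$waffl
  rot[6] = O$waffle
  rot[7] = $waffleO
Sorted (with $ < everything):
  sorted[0] = $waffleO  (last char: 'O')
  sorted[1] = O$waffle  (last char: 'e')
  sorted[2] = affleO$w  (last char: 'w')
  sorted[3] = eO$waffl  (last char: 'l')
  sorted[4] = ffleO$wa  (last char: 'a')
  sorted[5] = fleO$waf  (last char: 'f')
  sorted[6] = leO$waff  (last char: 'f')
  sorted[7] = waffleO$  (last char: '$')
Last column: Oewlaff$
Original string S is at sorted index 7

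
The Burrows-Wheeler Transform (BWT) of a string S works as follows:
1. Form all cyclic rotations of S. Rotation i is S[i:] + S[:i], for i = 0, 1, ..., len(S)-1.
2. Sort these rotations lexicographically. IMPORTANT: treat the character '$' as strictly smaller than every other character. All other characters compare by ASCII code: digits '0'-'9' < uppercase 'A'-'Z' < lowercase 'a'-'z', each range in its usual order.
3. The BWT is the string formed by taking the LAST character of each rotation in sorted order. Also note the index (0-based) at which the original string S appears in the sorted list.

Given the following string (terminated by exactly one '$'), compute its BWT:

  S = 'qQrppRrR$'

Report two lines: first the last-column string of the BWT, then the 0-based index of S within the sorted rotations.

All 9 rotations (rotation i = S[i:]+S[:i]):
  rot[0] = qQrppRrR$
  rot[1] = QrppRrR$q
  rot[2] = rppRrR$qQ
  rot[3] = ppRrR$qQr
  rot[4] = pRrR$qQrp
  rot[5] = RrR$qQrpp
  rot[6] = rR$qQrppR
  rot[7] = R$qQrppRr
  rot[8] = $qQrppRrR
Sorted (with $ < everything):
  sorted[0] = $qQrppRrR  (last char: 'R')
  sorted[1] = QrppRrR$q  (last char: 'q')
  sorted[2] = R$qQrppRr  (last char: 'r')
  sorted[3] = RrR$qQrpp  (last char: 'p')
  sorted[4] = pRrR$qQrp  (last char: 'p')
  sorted[5] = ppRrR$qQr  (last char: 'r')
  sorted[6] = qQrppRrR$  (last char: '$')
  sorted[7] = rR$qQrppR  (last char: 'R')
  sorted[8] = rppRrR$qQ  (last char: 'Q')
Last column: Rqrppr$RQ
Original string S is at sorted index 6

Answer: Rqrppr$RQ
6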